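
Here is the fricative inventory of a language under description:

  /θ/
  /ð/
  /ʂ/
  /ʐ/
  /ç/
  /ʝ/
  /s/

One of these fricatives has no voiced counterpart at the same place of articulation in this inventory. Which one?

/s/

Dental: /θ/ ~ /ð/
Retroflex: /ʂ/ ~ /ʐ/
Palatal: /ç/ ~ /ʝ/
Alveolar: only /s/ (voiceless); no voiced partner.
So /s/ is the unpaired segment.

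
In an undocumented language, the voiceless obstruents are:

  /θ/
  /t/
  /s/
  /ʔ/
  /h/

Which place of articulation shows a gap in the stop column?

dental

Stop: /t/ (alveolar), /ʔ/ (glottal).
Fricative: /θ/ (dental), /s/ (alveolar), /h/ (glottal).
Every place of articulation has a stop member except dental, where /t̪/ would be expected.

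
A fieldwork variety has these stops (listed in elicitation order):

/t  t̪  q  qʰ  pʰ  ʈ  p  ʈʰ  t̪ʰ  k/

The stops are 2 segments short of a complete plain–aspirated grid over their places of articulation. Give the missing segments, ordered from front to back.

/tʰ/, /kʰ/

Plain: /p/ (bilabial), /t̪/ (dental), /t/ (alveolar), /ʈ/ (retroflex), /k/ (velar), /q/ (uvular).
Aspirated: /pʰ/ (bilabial), /t̪ʰ/ (dental), /ʈʰ/ (retroflex), /qʰ/ (uvular).
Gaps, from front to back: alveolar lacks aspirated (/tʰ/); velar lacks aspirated (/kʰ/).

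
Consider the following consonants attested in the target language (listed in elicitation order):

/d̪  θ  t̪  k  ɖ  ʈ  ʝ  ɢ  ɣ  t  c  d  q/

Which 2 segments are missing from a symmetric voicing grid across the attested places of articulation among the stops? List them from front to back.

Voiceless: /t̪/ (dental), /t/ (alveolar), /ʈ/ (retroflex), /c/ (palatal), /k/ (velar), /q/ (uvular).
Voiced: /d̪/ (dental), /d/ (alveolar), /ɖ/ (retroflex), /ɢ/ (uvular).
Gaps, from front to back: palatal lacks voiced (/ɟ/); velar lacks voiced (/ɡ/).

/ɟ/, /ɡ/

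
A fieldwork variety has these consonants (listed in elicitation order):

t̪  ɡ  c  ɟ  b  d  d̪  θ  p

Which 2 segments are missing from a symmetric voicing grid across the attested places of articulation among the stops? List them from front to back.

bilabial: voiceless /p/, voiced /b/.
dental: voiceless /t̪/, voiced /d̪/.
alveolar: voiceless —, voiced /d/.
palatal: voiceless /c/, voiced /ɟ/.
velar: voiceless —, voiced /ɡ/.
Gaps, from front to back: alveolar lacks voiceless (/t/); velar lacks voiceless (/k/).

/t/, /k/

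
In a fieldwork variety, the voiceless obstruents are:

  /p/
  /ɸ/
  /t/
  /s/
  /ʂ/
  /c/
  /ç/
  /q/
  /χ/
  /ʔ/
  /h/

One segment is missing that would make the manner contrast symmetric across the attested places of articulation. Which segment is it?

/ʈ/

Stop: /p/ (bilabial), /t/ (alveolar), /c/ (palatal), /q/ (uvular), /ʔ/ (glottal).
Fricative: /ɸ/ (bilabial), /s/ (alveolar), /ʂ/ (retroflex), /ç/ (palatal), /χ/ (uvular), /h/ (glottal).
The retroflex row has no stop member, so the gap is the retroflex stop /ʈ/.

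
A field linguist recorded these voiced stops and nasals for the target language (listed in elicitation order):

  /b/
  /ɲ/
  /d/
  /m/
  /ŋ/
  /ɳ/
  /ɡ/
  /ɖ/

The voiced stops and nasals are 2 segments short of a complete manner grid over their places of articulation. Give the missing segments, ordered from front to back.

/n/, /ɟ/

bilabial: oral stop /b/, nasal /m/.
alveolar: oral stop /d/, nasal —.
retroflex: oral stop /ɖ/, nasal /ɳ/.
palatal: oral stop —, nasal /ɲ/.
velar: oral stop /ɡ/, nasal /ŋ/.
Gaps, from front to back: alveolar lacks nasal (/n/); palatal lacks oral stop (/ɟ/).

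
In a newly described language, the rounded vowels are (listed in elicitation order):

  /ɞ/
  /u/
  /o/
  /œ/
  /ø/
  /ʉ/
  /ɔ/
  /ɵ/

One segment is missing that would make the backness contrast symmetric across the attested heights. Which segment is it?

/y/

Front: /ø/ (high-mid), /œ/ (low-mid).
Central: /ʉ/ (high), /ɵ/ (high-mid), /ɞ/ (low-mid).
Back: /u/ (high), /o/ (high-mid), /ɔ/ (low-mid).
The high row has no front member, so the gap is the high front rounded vowel /y/.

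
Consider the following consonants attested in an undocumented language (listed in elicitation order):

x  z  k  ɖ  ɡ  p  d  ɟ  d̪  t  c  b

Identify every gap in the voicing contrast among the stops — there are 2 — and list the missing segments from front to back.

/t̪/, /ʈ/

Voiceless: /p/ (bilabial), /t/ (alveolar), /c/ (palatal), /k/ (velar).
Voiced: /b/ (bilabial), /d̪/ (dental), /d/ (alveolar), /ɖ/ (retroflex), /ɟ/ (palatal), /ɡ/ (velar).
Gaps, from front to back: dental lacks voiceless (/t̪/); retroflex lacks voiceless (/ʈ/).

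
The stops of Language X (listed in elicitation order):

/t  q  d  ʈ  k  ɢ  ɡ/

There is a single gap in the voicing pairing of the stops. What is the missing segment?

Voiceless: /t/ (alveolar), /ʈ/ (retroflex), /k/ (velar), /q/ (uvular).
Voiced: /d/ (alveolar), /ɡ/ (velar), /ɢ/ (uvular).
The retroflex row has no voiced member, so the gap is the voiced retroflex stop /ɖ/.

/ɖ/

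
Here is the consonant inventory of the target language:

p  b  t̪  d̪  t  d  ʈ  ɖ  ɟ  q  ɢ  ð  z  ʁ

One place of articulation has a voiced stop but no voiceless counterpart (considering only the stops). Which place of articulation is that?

palatal

bilabial: voiceless /p/, voiced /b/.
dental: voiceless /t̪/, voiced /d̪/.
alveolar: voiceless /t/, voiced /d/.
retroflex: voiceless /ʈ/, voiced /ɖ/.
palatal: voiceless —, voiced /ɟ/.
uvular: voiceless /q/, voiced /ɢ/.
Every place of articulation has a voiceless member except palatal, where /c/ would be expected.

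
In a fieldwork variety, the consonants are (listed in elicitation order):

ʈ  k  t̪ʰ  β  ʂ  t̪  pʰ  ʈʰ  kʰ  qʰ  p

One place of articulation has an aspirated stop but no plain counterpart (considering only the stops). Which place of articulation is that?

uvular

place of articulation  plain     aspirated
bilabial          p         pʰ      
dental            t̪        t̪ʰ     
retroflex         ʈ         ʈʰ      
velar             k         kʰ      
uvular            —         qʰ      
Every place of articulation has a plain member except uvular, where /q/ would be expected.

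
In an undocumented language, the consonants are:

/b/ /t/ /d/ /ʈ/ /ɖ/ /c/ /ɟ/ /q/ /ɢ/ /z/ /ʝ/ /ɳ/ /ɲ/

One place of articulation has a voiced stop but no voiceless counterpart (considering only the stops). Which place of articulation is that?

bilabial

bilabial: voiceless —, voiced /b/.
alveolar: voiceless /t/, voiced /d/.
retroflex: voiceless /ʈ/, voiced /ɖ/.
palatal: voiceless /c/, voiced /ɟ/.
uvular: voiceless /q/, voiced /ɢ/.
Every place of articulation has a voiceless member except bilabial, where /p/ would be expected.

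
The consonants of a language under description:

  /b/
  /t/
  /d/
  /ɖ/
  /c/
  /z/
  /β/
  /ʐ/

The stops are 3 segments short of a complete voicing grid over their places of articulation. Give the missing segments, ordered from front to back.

/p/, /ʈ/, /ɟ/

place of articulation  voiceless  voiced  
bilabial          —         b       
alveolar          t         d       
retroflex         —         ɖ       
palatal           c         —       
Gaps, from front to back: bilabial lacks voiceless (/p/); retroflex lacks voiceless (/ʈ/); palatal lacks voiced (/ɟ/).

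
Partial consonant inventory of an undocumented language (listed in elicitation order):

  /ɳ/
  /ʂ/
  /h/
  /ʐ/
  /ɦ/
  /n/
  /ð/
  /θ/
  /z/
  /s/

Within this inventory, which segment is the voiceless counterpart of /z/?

/z/ is a voiced alveolar fricative.
The voiceless counterpart is a voiceless alveolar fricative — in this inventory, /s/.

/s/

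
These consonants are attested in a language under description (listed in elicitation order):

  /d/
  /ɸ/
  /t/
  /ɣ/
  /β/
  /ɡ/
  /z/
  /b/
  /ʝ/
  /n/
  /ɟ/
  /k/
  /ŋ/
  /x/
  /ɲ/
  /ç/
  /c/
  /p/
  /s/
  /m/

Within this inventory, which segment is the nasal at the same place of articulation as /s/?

/s/ is a voiceless alveolar fricative.
The nasal at the same place is an alveolar nasal — in this inventory, /n/.

/n/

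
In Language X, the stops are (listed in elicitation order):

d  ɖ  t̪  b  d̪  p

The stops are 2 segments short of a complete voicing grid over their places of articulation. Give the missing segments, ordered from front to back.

/t/, /ʈ/

place of articulation  voiceless  voiced  
bilabial          p         b       
dental            t̪        d̪      
alveolar          —         d       
retroflex         —         ɖ       
Gaps, from front to back: alveolar lacks voiceless (/t/); retroflex lacks voiceless (/ʈ/).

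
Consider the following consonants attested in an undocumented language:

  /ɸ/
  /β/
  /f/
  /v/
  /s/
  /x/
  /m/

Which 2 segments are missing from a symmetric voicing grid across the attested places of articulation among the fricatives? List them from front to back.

/z/, /ɣ/

place of articulation  voiceless  voiced  
bilabial          ɸ         β       
labiodental       f         v       
alveolar          s         —       
velar             x         —       
Gaps, from front to back: alveolar lacks voiced (/z/); velar lacks voiced (/ɣ/).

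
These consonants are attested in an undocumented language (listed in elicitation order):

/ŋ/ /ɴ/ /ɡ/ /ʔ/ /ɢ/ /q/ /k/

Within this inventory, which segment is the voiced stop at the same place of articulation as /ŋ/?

/ŋ/ is a velar nasal.
The voiced stop at the same place is a voiced velar stop — in this inventory, /ɡ/.

/ɡ/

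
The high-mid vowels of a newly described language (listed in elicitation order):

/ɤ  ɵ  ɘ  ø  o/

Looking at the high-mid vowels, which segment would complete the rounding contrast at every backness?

backness          unrounded  rounded 
front             —         ø       
central           ɘ         ɵ       
back              ɤ         o       
The front row has no unrounded member, so the gap is the front unrounded vowel /e/.

/e/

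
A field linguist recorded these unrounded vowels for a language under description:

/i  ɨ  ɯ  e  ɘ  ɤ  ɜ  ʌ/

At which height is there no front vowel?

Front: /i/ (high), /e/ (high-mid).
Central: /ɨ/ (high), /ɘ/ (high-mid), /ɜ/ (low-mid).
Back: /ɯ/ (high), /ɤ/ (high-mid), /ʌ/ (low-mid).
Every height has a front member except low-mid, where /ɛ/ would be expected.

low-mid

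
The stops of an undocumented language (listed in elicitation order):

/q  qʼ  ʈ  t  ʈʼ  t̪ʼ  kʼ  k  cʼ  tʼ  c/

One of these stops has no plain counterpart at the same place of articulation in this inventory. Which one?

/t̪ʼ/

Alveolar: /t/ ~ /tʼ/
Retroflex: /ʈ/ ~ /ʈʼ/
Palatal: /c/ ~ /cʼ/
Velar: /k/ ~ /kʼ/
Uvular: /q/ ~ /qʼ/
Dental: only /t̪ʼ/ (ejective); no plain partner.
So /t̪ʼ/ is the unpaired segment.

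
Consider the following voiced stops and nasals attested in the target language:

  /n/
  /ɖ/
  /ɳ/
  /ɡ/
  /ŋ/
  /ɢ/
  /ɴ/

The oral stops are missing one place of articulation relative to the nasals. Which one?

alveolar

alveolar: oral stop —, nasal /n/.
retroflex: oral stop /ɖ/, nasal /ɳ/.
velar: oral stop /ɡ/, nasal /ŋ/.
uvular: oral stop /ɢ/, nasal /ɴ/.
Every place of articulation has an oral stop member except alveolar, where /d/ would be expected.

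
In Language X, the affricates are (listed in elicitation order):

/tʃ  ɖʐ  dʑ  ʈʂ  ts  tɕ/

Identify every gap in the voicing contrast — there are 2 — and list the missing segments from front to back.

/dz/, /dʒ/

Voiceless: /ts/ (alveolar), /tʃ/ (postalveolar), /ʈʂ/ (retroflex), /tɕ/ (alveolo-palatal).
Voiced: /ɖʐ/ (retroflex), /dʑ/ (alveolo-palatal).
Gaps, from front to back: alveolar lacks voiced (/dz/); postalveolar lacks voiced (/dʒ/).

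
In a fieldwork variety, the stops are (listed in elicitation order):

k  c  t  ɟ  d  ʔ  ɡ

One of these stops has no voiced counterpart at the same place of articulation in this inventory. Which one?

Alveolar: /t/ ~ /d/
Palatal: /c/ ~ /ɟ/
Velar: /k/ ~ /ɡ/
Glottal: only /ʔ/ (voiceless); no voiced partner.
So /ʔ/ is the unpaired segment.

/ʔ/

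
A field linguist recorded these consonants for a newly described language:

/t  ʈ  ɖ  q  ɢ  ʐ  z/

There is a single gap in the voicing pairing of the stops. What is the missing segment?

/d/

Voiceless: /t/ (alveolar), /ʈ/ (retroflex), /q/ (uvular).
Voiced: /ɖ/ (retroflex), /ɢ/ (uvular).
The alveolar row has no voiced member, so the gap is the voiced alveolar stop /d/.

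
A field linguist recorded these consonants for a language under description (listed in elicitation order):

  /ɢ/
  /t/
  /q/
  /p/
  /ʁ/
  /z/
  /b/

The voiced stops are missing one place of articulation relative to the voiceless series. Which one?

alveolar

Voiceless: /p/ (bilabial), /t/ (alveolar), /q/ (uvular).
Voiced: /b/ (bilabial), /ɢ/ (uvular).
Every place of articulation has a voiced member except alveolar, where /d/ would be expected.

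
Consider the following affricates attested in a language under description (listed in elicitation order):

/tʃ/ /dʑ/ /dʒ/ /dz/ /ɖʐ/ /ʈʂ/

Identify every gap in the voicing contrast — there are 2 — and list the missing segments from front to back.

/ts/, /tɕ/

Voiceless: /tʃ/ (postalveolar), /ʈʂ/ (retroflex).
Voiced: /dz/ (alveolar), /dʒ/ (postalveolar), /ɖʐ/ (retroflex), /dʑ/ (alveolo-palatal).
Gaps, from front to back: alveolar lacks voiceless (/ts/); alveolo-palatal lacks voiceless (/tɕ/).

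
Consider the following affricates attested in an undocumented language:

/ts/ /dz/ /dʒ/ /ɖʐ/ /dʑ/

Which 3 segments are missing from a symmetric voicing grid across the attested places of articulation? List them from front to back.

alveolar: voiceless /ts/, voiced /dz/.
postalveolar: voiceless —, voiced /dʒ/.
retroflex: voiceless —, voiced /ɖʐ/.
alveolo-palatal: voiceless —, voiced /dʑ/.
Gaps, from front to back: postalveolar lacks voiceless (/tʃ/); retroflex lacks voiceless (/ʈʂ/); alveolo-palatal lacks voiceless (/tɕ/).

/tʃ/, /ʈʂ/, /tɕ/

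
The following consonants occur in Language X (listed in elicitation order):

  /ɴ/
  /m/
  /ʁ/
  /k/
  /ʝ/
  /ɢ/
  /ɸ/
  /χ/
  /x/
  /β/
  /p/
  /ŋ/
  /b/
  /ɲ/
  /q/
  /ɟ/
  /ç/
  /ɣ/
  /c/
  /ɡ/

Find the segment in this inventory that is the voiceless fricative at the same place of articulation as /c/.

/c/ is a voiceless palatal stop.
The voiceless fricative at the same place is a voiceless palatal fricative — in this inventory, /ç/.

/ç/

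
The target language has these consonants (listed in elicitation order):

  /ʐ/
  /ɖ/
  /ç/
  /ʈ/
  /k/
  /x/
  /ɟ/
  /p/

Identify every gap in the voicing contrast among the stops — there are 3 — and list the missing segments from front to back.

/b/, /c/, /ɡ/

place of articulation  voiceless  voiced  
bilabial          p         —       
retroflex         ʈ         ɖ       
palatal           —         ɟ       
velar             k         —       
Gaps, from front to back: bilabial lacks voiced (/b/); palatal lacks voiceless (/c/); velar lacks voiced (/ɡ/).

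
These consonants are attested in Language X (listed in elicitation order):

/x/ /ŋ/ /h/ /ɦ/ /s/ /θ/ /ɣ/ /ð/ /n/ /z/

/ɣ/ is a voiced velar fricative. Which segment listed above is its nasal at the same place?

The nasal at the same place is a velar nasal — in this inventory, /ŋ/.

/ŋ/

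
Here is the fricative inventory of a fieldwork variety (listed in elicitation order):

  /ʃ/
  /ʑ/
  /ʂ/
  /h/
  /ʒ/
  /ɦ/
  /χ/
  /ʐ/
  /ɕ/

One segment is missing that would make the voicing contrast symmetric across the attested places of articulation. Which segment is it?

postalveolar: voiceless /ʃ/, voiced /ʒ/.
retroflex: voiceless /ʂ/, voiced /ʐ/.
alveolo-palatal: voiceless /ɕ/, voiced /ʑ/.
uvular: voiceless /χ/, voiced —.
glottal: voiceless /h/, voiced /ɦ/.
The uvular row has no voiced member, so the gap is the voiced uvular fricative /ʁ/.

/ʁ/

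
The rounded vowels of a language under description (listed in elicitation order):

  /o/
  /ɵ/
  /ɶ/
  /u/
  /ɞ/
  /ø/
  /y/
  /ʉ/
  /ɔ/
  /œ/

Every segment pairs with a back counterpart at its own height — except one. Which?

High: /y/ ~ /ʉ/ ~ /u/
High-mid: /ø/ ~ /ɵ/ ~ /o/
Low-mid: /œ/ ~ /ɞ/ ~ /ɔ/
Low: only /ɶ/ (front); no back partner.
So /ɶ/ is the unpaired segment.

/ɶ/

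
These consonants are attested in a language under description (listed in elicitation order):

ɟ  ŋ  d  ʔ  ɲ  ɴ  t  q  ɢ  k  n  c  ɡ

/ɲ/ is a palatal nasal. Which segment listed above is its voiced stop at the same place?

The voiced stop at the same place is a voiced palatal stop — in this inventory, /ɟ/.

/ɟ/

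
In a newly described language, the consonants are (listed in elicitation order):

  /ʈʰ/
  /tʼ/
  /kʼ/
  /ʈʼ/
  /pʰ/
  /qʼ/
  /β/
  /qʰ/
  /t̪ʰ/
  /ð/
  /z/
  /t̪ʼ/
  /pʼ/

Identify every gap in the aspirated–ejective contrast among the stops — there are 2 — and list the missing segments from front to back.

Aspirated: /pʰ/ (bilabial), /t̪ʰ/ (dental), /ʈʰ/ (retroflex), /qʰ/ (uvular).
Ejective: /pʼ/ (bilabial), /t̪ʼ/ (dental), /tʼ/ (alveolar), /ʈʼ/ (retroflex), /kʼ/ (velar), /qʼ/ (uvular).
Gaps, from front to back: alveolar lacks aspirated (/tʰ/); velar lacks aspirated (/kʰ/).

/tʰ/, /kʰ/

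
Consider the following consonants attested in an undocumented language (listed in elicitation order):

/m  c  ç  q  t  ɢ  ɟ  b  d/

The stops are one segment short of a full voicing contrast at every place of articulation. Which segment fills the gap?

place of articulation  voiceless  voiced  
bilabial          —         b       
alveolar          t         d       
palatal           c         ɟ       
uvular            q         ɢ       
The bilabial row has no voiceless member, so the gap is the voiceless bilabial stop /p/.

/p/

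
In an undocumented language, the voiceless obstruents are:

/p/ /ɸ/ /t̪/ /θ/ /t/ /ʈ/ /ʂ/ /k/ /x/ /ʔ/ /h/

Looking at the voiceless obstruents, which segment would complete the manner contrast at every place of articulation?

place of articulation  stop      fricative
bilabial          p         ɸ       
dental            t̪        θ       
alveolar          t         —       
retroflex         ʈ         ʂ       
velar             k         x       
glottal           ʔ         h       
The alveolar row has no fricative member, so the gap is the alveolar fricative /s/.

/s/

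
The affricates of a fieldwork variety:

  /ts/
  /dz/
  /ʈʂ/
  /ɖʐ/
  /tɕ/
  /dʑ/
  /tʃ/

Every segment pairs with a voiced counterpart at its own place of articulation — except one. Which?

/tʃ/

Alveolar: /ts/ ~ /dz/
Retroflex: /ʈʂ/ ~ /ɖʐ/
Alveolo-palatal: /tɕ/ ~ /dʑ/
Postalveolar: only /tʃ/ (voiceless); no voiced partner.
So /tʃ/ is the unpaired segment.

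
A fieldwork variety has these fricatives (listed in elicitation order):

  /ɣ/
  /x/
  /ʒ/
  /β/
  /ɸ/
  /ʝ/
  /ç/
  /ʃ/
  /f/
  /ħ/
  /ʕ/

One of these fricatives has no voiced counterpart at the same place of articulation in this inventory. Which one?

Bilabial: /ɸ/ ~ /β/
Postalveolar: /ʃ/ ~ /ʒ/
Palatal: /ç/ ~ /ʝ/
Velar: /x/ ~ /ɣ/
Pharyngeal: /ħ/ ~ /ʕ/
Labiodental: only /f/ (voiceless); no voiced partner.
So /f/ is the unpaired segment.

/f/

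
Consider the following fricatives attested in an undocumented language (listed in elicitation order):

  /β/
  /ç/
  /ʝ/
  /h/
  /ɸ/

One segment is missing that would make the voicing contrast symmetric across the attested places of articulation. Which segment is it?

place of articulation  voiceless  voiced  
bilabial          ɸ         β       
palatal           ç         ʝ       
glottal           h         —       
The glottal row has no voiced member, so the gap is the voiced glottal fricative /ɦ/.

/ɦ/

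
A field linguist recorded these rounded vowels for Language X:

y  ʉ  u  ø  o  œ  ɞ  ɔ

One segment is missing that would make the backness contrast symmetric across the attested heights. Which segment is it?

Front: /y/ (high), /ø/ (high-mid), /œ/ (low-mid).
Central: /ʉ/ (high), /ɞ/ (low-mid).
Back: /u/ (high), /o/ (high-mid), /ɔ/ (low-mid).
The high-mid row has no central member, so the gap is the high-mid central rounded vowel /ɵ/.

/ɵ/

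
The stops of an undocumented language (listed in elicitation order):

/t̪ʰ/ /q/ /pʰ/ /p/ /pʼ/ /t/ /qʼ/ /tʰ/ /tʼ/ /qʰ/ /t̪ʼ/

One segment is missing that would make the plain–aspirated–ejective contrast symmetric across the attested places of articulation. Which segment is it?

place of articulation  plain     aspirated  ejective
bilabial          p         pʰ        pʼ      
dental            —         t̪ʰ       t̪ʼ     
alveolar          t         tʰ        tʼ      
uvular            q         qʰ        qʼ      
The dental row has no plain member, so the gap is the plain dental stop /t̪/.

/t̪/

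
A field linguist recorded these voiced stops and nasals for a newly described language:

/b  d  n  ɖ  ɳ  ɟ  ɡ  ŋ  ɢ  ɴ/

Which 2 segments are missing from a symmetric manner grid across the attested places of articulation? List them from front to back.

bilabial: oral stop /b/, nasal —.
alveolar: oral stop /d/, nasal /n/.
retroflex: oral stop /ɖ/, nasal /ɳ/.
palatal: oral stop /ɟ/, nasal —.
velar: oral stop /ɡ/, nasal /ŋ/.
uvular: oral stop /ɢ/, nasal /ɴ/.
Gaps, from front to back: bilabial lacks nasal (/m/); palatal lacks nasal (/ɲ/).

/m/, /ɲ/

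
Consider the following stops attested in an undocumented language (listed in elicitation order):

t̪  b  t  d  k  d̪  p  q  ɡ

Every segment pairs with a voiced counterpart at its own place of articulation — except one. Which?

Bilabial: /p/ ~ /b/
Dental: /t̪/ ~ /d̪/
Alveolar: /t/ ~ /d/
Velar: /k/ ~ /ɡ/
Uvular: only /q/ (voiceless); no voiced partner.
So /q/ is the unpaired segment.

/q/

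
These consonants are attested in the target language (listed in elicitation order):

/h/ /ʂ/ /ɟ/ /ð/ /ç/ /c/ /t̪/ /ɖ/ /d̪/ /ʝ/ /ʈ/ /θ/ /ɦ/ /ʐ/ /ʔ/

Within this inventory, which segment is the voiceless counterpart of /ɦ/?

/h/

/ɦ/ is a voiced glottal fricative.
The voiceless counterpart is a voiceless glottal fricative — in this inventory, /h/.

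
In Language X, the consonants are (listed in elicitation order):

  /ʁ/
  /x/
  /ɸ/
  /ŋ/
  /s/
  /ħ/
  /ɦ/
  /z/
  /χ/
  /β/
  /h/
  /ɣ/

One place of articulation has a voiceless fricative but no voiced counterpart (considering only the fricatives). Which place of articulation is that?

pharyngeal

place of articulation  voiceless  voiced  
bilabial          ɸ         β       
alveolar          s         z       
velar             x         ɣ       
uvular            χ         ʁ       
pharyngeal        ħ         —       
glottal           h         ɦ       
Every place of articulation has a voiced member except pharyngeal, where /ʕ/ would be expected.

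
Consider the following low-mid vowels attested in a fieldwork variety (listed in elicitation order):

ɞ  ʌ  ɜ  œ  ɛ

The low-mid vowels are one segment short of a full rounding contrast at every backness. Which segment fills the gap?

/ɔ/

Unrounded: /ɛ/ (front), /ɜ/ (central), /ʌ/ (back).
Rounded: /œ/ (front), /ɞ/ (central).
The back row has no rounded member, so the gap is the back rounded vowel /ɔ/.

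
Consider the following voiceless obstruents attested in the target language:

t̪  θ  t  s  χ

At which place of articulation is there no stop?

place of articulation  stop      fricative
dental            t̪        θ       
alveolar          t         s       
uvular            —         χ       
Every place of articulation has a stop member except uvular, where /q/ would be expected.

uvular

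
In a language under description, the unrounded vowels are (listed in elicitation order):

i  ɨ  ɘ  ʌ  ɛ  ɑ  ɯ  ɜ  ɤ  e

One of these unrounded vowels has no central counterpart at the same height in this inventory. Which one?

High: /i/ ~ /ɨ/ ~ /ɯ/
High-mid: /e/ ~ /ɘ/ ~ /ɤ/
Low-mid: /ɛ/ ~ /ɜ/ ~ /ʌ/
Low: only /ɑ/ (back); no central partner.
So /ɑ/ is the unpaired segment.

/ɑ/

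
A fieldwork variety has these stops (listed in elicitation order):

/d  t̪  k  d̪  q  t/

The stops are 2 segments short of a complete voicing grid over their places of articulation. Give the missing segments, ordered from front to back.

/ɡ/, /ɢ/

place of articulation  voiceless  voiced  
dental            t̪        d̪      
alveolar          t         d       
velar             k         —       
uvular            q         —       
Gaps, from front to back: velar lacks voiced (/ɡ/); uvular lacks voiced (/ɢ/).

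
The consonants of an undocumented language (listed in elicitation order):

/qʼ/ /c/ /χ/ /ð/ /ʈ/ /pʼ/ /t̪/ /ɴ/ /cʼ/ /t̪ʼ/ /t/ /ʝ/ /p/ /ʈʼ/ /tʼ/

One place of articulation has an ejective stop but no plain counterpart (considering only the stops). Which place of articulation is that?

uvular

place of articulation  plain     ejective
bilabial          p         pʼ      
dental            t̪        t̪ʼ     
alveolar          t         tʼ      
retroflex         ʈ         ʈʼ      
palatal           c         cʼ      
uvular            —         qʼ      
Every place of articulation has a plain member except uvular, where /q/ would be expected.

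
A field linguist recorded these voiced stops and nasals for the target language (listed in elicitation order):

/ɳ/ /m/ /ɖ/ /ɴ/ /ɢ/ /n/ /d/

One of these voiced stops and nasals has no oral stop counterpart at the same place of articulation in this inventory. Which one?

/m/

Alveolar: /d/ ~ /n/
Retroflex: /ɖ/ ~ /ɳ/
Uvular: /ɢ/ ~ /ɴ/
Bilabial: only /m/ (nasal); no oral stop partner.
So /m/ is the unpaired segment.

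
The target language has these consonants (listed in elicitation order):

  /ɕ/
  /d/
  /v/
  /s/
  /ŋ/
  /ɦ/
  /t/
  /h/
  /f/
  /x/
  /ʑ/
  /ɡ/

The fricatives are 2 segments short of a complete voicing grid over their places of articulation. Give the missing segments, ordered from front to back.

/z/, /ɣ/

Voiceless: /f/ (labiodental), /s/ (alveolar), /ɕ/ (alveolo-palatal), /x/ (velar), /h/ (glottal).
Voiced: /v/ (labiodental), /ʑ/ (alveolo-palatal), /ɦ/ (glottal).
Gaps, from front to back: alveolar lacks voiced (/z/); velar lacks voiced (/ɣ/).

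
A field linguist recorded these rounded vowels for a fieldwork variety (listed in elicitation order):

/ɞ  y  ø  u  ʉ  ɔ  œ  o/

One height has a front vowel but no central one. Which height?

height            front     central   back    
high              y         ʉ         u       
high-mid          ø         —         o       
low-mid           œ         ɞ         ɔ       
Every height has a central member except high-mid, where /ɵ/ would be expected.

high-mid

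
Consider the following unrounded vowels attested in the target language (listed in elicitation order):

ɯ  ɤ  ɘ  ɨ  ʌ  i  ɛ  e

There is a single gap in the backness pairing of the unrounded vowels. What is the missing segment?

high: front /i/, central /ɨ/, back /ɯ/.
high-mid: front /e/, central /ɘ/, back /ɤ/.
low-mid: front /ɛ/, central —, back /ʌ/.
The low-mid row has no central member, so the gap is the low-mid central unrounded vowel /ɜ/.

/ɜ/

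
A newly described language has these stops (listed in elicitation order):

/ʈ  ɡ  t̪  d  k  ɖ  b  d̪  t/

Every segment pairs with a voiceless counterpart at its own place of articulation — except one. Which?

/b/

Dental: /t̪/ ~ /d̪/
Alveolar: /t/ ~ /d/
Retroflex: /ʈ/ ~ /ɖ/
Velar: /k/ ~ /ɡ/
Bilabial: only /b/ (voiced); no voiceless partner.
So /b/ is the unpaired segment.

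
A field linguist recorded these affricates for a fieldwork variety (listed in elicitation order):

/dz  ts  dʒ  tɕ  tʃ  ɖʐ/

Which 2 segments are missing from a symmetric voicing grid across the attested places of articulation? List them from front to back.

Voiceless: /ts/ (alveolar), /tʃ/ (postalveolar), /tɕ/ (alveolo-palatal).
Voiced: /dz/ (alveolar), /dʒ/ (postalveolar), /ɖʐ/ (retroflex).
Gaps, from front to back: retroflex lacks voiceless (/ʈʂ/); alveolo-palatal lacks voiced (/dʑ/).

/ʈʂ/, /dʑ/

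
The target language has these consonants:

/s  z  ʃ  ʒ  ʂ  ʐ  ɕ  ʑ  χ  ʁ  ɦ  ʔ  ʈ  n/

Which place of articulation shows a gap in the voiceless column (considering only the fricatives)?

place of articulation  voiceless  voiced  
alveolar          s         z       
postalveolar      ʃ         ʒ       
retroflex         ʂ         ʐ       
alveolo-palatal   ɕ         ʑ       
uvular            χ         ʁ       
glottal           —         ɦ       
Every place of articulation has a voiceless member except glottal, where /h/ would be expected.

glottal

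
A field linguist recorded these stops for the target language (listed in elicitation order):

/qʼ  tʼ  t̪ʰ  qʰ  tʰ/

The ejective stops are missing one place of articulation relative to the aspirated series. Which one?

dental: aspirated /t̪ʰ/, ejective —.
alveolar: aspirated /tʰ/, ejective /tʼ/.
uvular: aspirated /qʰ/, ejective /qʼ/.
Every place of articulation has an ejective member except dental, where /t̪ʼ/ would be expected.

dental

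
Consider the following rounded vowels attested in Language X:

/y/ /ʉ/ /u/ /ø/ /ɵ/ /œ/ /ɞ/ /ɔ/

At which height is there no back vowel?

high-mid

Front: /y/ (high), /ø/ (high-mid), /œ/ (low-mid).
Central: /ʉ/ (high), /ɵ/ (high-mid), /ɞ/ (low-mid).
Back: /u/ (high), /ɔ/ (low-mid).
Every height has a back member except high-mid, where /o/ would be expected.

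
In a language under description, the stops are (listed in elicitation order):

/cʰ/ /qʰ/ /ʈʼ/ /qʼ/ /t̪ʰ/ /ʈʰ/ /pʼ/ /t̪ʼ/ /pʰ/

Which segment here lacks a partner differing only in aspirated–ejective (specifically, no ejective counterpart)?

Bilabial: /pʰ/ ~ /pʼ/
Dental: /t̪ʰ/ ~ /t̪ʼ/
Retroflex: /ʈʰ/ ~ /ʈʼ/
Uvular: /qʰ/ ~ /qʼ/
Palatal: only /cʰ/ (aspirated); no ejective partner.
So /cʰ/ is the unpaired segment.

/cʰ/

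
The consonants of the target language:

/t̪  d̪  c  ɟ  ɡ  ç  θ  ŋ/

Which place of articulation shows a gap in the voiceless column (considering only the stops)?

Voiceless: /t̪/ (dental), /c/ (palatal).
Voiced: /d̪/ (dental), /ɟ/ (palatal), /ɡ/ (velar).
Every place of articulation has a voiceless member except velar, where /k/ would be expected.

velar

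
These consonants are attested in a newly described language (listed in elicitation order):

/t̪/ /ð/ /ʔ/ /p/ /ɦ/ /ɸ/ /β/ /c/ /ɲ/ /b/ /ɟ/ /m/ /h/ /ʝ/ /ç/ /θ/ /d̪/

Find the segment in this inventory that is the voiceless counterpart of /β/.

/β/ is a voiced bilabial fricative.
The voiceless counterpart is a voiceless bilabial fricative — in this inventory, /ɸ/.

/ɸ/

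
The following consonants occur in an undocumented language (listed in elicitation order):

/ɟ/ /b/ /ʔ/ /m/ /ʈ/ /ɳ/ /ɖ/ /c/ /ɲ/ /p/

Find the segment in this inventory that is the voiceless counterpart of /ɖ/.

/ʈ/

/ɖ/ is a voiced retroflex stop.
The voiceless counterpart is a voiceless retroflex stop — in this inventory, /ʈ/.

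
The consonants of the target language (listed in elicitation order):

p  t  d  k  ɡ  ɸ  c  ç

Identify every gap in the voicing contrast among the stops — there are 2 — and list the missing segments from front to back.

/b/, /ɟ/

bilabial: voiceless /p/, voiced —.
alveolar: voiceless /t/, voiced /d/.
palatal: voiceless /c/, voiced —.
velar: voiceless /k/, voiced /ɡ/.
Gaps, from front to back: bilabial lacks voiced (/b/); palatal lacks voiced (/ɟ/).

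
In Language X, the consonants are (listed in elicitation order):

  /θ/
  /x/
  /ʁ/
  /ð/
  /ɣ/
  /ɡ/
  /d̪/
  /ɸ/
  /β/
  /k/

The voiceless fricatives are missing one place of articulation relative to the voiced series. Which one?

uvular

bilabial: voiceless /ɸ/, voiced /β/.
dental: voiceless /θ/, voiced /ð/.
velar: voiceless /x/, voiced /ɣ/.
uvular: voiceless —, voiced /ʁ/.
Every place of articulation has a voiceless member except uvular, where /χ/ would be expected.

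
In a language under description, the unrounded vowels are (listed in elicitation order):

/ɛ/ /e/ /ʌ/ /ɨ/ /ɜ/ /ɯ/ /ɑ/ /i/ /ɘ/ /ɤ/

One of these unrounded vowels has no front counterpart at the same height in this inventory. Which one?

High: /i/ ~ /ɨ/ ~ /ɯ/
High-mid: /e/ ~ /ɘ/ ~ /ɤ/
Low-mid: /ɛ/ ~ /ɜ/ ~ /ʌ/
Low: only /ɑ/ (back); no front partner.
So /ɑ/ is the unpaired segment.

/ɑ/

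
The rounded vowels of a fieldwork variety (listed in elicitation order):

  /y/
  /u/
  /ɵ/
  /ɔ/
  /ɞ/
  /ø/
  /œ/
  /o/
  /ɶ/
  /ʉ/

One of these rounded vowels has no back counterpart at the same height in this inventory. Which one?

/ɶ/

High: /y/ ~ /ʉ/ ~ /u/
High-mid: /ø/ ~ /ɵ/ ~ /o/
Low-mid: /œ/ ~ /ɞ/ ~ /ɔ/
Low: only /ɶ/ (front); no back partner.
So /ɶ/ is the unpaired segment.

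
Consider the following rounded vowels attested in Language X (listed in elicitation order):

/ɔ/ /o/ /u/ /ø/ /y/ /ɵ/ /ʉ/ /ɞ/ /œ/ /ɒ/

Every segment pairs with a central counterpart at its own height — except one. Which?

/ɒ/

High: /y/ ~ /ʉ/ ~ /u/
High-mid: /ø/ ~ /ɵ/ ~ /o/
Low-mid: /œ/ ~ /ɞ/ ~ /ɔ/
Low: only /ɒ/ (back); no central partner.
So /ɒ/ is the unpaired segment.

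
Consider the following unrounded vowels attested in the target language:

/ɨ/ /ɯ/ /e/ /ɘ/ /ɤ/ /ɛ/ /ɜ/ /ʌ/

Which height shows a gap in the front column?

Front: /e/ (high-mid), /ɛ/ (low-mid).
Central: /ɨ/ (high), /ɘ/ (high-mid), /ɜ/ (low-mid).
Back: /ɯ/ (high), /ɤ/ (high-mid), /ʌ/ (low-mid).
Every height has a front member except high, where /i/ would be expected.

high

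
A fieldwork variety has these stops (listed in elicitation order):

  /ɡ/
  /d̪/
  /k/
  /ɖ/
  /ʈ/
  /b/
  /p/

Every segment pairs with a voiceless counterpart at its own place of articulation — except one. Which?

Bilabial: /p/ ~ /b/
Retroflex: /ʈ/ ~ /ɖ/
Velar: /k/ ~ /ɡ/
Dental: only /d̪/ (voiced); no voiceless partner.
So /d̪/ is the unpaired segment.

/d̪/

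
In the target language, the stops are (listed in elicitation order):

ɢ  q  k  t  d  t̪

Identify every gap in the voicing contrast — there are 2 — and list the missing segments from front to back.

Voiceless: /t̪/ (dental), /t/ (alveolar), /k/ (velar), /q/ (uvular).
Voiced: /d/ (alveolar), /ɢ/ (uvular).
Gaps, from front to back: dental lacks voiced (/d̪/); velar lacks voiced (/ɡ/).

/d̪/, /ɡ/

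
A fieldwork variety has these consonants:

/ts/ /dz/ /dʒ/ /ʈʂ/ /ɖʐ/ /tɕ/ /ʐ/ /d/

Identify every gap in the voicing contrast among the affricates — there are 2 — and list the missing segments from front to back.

Voiceless: /ts/ (alveolar), /ʈʂ/ (retroflex), /tɕ/ (alveolo-palatal).
Voiced: /dz/ (alveolar), /dʒ/ (postalveolar), /ɖʐ/ (retroflex).
Gaps, from front to back: postalveolar lacks voiceless (/tʃ/); alveolo-palatal lacks voiced (/dʑ/).

/tʃ/, /dʑ/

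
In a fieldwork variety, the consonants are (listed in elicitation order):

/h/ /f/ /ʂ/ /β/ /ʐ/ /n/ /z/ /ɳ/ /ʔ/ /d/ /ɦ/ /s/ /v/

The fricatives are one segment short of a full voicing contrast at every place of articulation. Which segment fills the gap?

place of articulation  voiceless  voiced  
bilabial          —         β       
labiodental       f         v       
alveolar          s         z       
retroflex         ʂ         ʐ       
glottal           h         ɦ       
The bilabial row has no voiceless member, so the gap is the voiceless bilabial fricative /ɸ/.

/ɸ/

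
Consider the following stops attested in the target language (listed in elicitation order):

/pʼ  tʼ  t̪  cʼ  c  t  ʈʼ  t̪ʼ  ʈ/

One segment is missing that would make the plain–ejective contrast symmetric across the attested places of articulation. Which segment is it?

/p/

place of articulation  plain     ejective
bilabial          —         pʼ      
dental            t̪        t̪ʼ     
alveolar          t         tʼ      
retroflex         ʈ         ʈʼ      
palatal           c         cʼ      
The bilabial row has no plain member, so the gap is the plain bilabial stop /p/.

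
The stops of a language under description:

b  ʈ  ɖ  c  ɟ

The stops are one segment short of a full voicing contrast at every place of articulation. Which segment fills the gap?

/p/

place of articulation  voiceless  voiced  
bilabial          —         b       
retroflex         ʈ         ɖ       
palatal           c         ɟ       
The bilabial row has no voiceless member, so the gap is the voiceless bilabial stop /p/.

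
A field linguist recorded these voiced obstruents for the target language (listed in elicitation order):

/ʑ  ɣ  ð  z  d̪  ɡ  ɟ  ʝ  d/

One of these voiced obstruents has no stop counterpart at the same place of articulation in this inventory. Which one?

/ʑ/

Dental: /d̪/ ~ /ð/
Alveolar: /d/ ~ /z/
Palatal: /ɟ/ ~ /ʝ/
Velar: /ɡ/ ~ /ɣ/
Alveolo-palatal: only /ʑ/ (fricative); no stop partner.
So /ʑ/ is the unpaired segment.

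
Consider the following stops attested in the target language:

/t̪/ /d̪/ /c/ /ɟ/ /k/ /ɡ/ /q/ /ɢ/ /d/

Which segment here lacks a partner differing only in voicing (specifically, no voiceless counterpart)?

/d/

Dental: /t̪/ ~ /d̪/
Palatal: /c/ ~ /ɟ/
Velar: /k/ ~ /ɡ/
Uvular: /q/ ~ /ɢ/
Alveolar: only /d/ (voiced); no voiceless partner.
So /d/ is the unpaired segment.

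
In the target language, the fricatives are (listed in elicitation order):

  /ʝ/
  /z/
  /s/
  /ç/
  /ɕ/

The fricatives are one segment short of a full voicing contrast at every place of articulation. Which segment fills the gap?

place of articulation  voiceless  voiced  
alveolar          s         z       
alveolo-palatal   ɕ         —       
palatal           ç         ʝ       
The alveolo-palatal row has no voiced member, so the gap is the voiced alveolo-palatal fricative /ʑ/.

/ʑ/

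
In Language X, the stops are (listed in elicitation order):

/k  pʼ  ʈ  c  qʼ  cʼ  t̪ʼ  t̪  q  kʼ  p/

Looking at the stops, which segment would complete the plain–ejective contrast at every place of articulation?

/ʈʼ/

bilabial: plain /p/, ejective /pʼ/.
dental: plain /t̪/, ejective /t̪ʼ/.
retroflex: plain /ʈ/, ejective —.
palatal: plain /c/, ejective /cʼ/.
velar: plain /k/, ejective /kʼ/.
uvular: plain /q/, ejective /qʼ/.
The retroflex row has no ejective member, so the gap is the ejective retroflex stop /ʈʼ/.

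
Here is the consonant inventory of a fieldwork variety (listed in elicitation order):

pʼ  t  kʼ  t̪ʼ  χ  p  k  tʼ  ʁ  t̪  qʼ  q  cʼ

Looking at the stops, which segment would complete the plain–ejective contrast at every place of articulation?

/c/

bilabial: plain /p/, ejective /pʼ/.
dental: plain /t̪/, ejective /t̪ʼ/.
alveolar: plain /t/, ejective /tʼ/.
palatal: plain —, ejective /cʼ/.
velar: plain /k/, ejective /kʼ/.
uvular: plain /q/, ejective /qʼ/.
The palatal row has no plain member, so the gap is the plain palatal stop /c/.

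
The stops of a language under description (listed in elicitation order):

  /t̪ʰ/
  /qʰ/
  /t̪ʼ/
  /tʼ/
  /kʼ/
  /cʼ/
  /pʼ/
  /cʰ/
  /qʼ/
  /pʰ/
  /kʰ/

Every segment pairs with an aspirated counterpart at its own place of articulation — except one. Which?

/tʼ/

Bilabial: /pʰ/ ~ /pʼ/
Dental: /t̪ʰ/ ~ /t̪ʼ/
Palatal: /cʰ/ ~ /cʼ/
Velar: /kʰ/ ~ /kʼ/
Uvular: /qʰ/ ~ /qʼ/
Alveolar: only /tʼ/ (ejective); no aspirated partner.
So /tʼ/ is the unpaired segment.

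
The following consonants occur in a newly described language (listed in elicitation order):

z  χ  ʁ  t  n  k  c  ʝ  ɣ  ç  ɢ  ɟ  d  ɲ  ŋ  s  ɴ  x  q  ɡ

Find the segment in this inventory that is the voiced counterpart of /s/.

/z/

/s/ is a voiceless alveolar fricative.
The voiced counterpart is a voiced alveolar fricative — in this inventory, /z/.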